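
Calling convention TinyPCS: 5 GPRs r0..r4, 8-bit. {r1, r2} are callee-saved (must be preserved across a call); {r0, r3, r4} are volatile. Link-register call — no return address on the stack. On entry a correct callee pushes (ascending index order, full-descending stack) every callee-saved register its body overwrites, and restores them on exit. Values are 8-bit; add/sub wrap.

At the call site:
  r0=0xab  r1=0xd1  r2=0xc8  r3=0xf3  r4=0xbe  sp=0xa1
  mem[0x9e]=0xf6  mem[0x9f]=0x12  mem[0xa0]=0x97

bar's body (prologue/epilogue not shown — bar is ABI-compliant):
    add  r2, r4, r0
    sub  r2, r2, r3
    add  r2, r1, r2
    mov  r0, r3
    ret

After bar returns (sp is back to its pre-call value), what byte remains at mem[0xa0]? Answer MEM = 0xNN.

prologue: push r2 → mem[0xa0]=0xc8, sp=0xa0
body[0] add  r2, r4, r0 → r2=0x69
body[1] sub  r2, r2, r3 → r2=0x76
body[2] add  r2, r1, r2 → r2=0x47
body[3] mov  r0, r3 → r0=0xf3
epilogue: pop r2=0xc8, sp=0xa1
prologue pushed ['r2'] at ['0xa0']

MEM = 0xc8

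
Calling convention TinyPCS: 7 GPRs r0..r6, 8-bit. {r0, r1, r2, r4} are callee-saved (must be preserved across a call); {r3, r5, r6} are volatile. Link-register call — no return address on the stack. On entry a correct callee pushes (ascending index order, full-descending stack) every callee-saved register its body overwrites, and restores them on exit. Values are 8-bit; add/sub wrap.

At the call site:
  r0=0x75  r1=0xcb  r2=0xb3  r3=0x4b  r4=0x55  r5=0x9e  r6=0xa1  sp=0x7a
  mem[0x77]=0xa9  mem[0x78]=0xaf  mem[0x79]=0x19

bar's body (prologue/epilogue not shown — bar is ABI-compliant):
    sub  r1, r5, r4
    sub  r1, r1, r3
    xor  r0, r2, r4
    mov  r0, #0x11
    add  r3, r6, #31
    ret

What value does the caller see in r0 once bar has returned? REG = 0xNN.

REG = 0x75

prologue: push r0 -> mem[0x79]=0x75, sp=0x79
prologue: push r1 -> mem[0x78]=0xcb, sp=0x78
body[0] sub  r1, r5, r4 -> r1=0x49
body[1] sub  r1, r1, r3 -> r1=0xfe
body[2] xor  r0, r2, r4 -> r0=0xe6
body[3] mov  r0, #0x11 -> r0=0x11
body[4] add  r3, r6, #31 -> r3=0xc0
epilogue: pop r1=0xcb, sp=0x79
epilogue: pop r0=0x75, sp=0x7a
r0 is callee-saved -> restored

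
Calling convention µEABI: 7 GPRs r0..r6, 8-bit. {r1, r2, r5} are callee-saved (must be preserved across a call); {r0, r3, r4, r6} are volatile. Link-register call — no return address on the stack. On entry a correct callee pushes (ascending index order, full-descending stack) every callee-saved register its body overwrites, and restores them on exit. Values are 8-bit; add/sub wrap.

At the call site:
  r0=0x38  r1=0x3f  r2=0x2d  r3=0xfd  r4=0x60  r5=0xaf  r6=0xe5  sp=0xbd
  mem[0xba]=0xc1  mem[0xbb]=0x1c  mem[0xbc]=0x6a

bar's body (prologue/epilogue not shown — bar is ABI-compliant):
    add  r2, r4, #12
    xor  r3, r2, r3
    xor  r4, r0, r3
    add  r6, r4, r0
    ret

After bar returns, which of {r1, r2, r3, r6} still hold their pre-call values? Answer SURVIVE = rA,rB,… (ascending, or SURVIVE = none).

SURVIVE = r1,r2

prologue: push r2 → mem[0xbc]=0x2d, sp=0xbc
body[0] add  r2, r4, #12 → r2=0x6c
body[1] xor  r3, r2, r3 → r3=0x91
body[2] xor  r4, r0, r3 → r4=0xa9
body[3] add  r6, r4, r0 → r6=0xe1
epilogue: pop r2=0x2d, sp=0xbd
r1: callee-saved, written=False
r2: callee-saved, written=True
r3: caller-saved, written=True
r6: caller-saved, written=True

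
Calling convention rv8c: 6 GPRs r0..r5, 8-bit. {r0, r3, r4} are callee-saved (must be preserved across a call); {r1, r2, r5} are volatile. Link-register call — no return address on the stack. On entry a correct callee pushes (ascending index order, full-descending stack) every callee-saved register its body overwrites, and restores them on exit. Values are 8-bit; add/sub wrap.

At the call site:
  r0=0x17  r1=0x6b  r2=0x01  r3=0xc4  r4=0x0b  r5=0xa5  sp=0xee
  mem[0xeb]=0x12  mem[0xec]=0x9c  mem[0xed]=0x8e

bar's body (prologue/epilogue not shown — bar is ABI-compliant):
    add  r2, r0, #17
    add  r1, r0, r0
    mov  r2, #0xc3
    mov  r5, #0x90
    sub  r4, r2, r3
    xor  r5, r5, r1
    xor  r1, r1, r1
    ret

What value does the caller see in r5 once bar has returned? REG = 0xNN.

prologue: push r4 -> mem[0xed]=0x0b, sp=0xed
body[0] add  r2, r0, #17 -> r2=0x28
body[1] add  r1, r0, r0 -> r1=0x2e
body[2] mov  r2, #0xc3 -> r2=0xc3
body[3] mov  r5, #0x90 -> r5=0x90
body[4] sub  r4, r2, r3 -> r4=0xff
body[5] xor  r5, r5, r1 -> r5=0xbe
body[6] xor  r1, r1, r1 -> r1=0x00
epilogue: pop r4=0x0b, sp=0xee
r5 is caller-saved -> body value

REG = 0xbe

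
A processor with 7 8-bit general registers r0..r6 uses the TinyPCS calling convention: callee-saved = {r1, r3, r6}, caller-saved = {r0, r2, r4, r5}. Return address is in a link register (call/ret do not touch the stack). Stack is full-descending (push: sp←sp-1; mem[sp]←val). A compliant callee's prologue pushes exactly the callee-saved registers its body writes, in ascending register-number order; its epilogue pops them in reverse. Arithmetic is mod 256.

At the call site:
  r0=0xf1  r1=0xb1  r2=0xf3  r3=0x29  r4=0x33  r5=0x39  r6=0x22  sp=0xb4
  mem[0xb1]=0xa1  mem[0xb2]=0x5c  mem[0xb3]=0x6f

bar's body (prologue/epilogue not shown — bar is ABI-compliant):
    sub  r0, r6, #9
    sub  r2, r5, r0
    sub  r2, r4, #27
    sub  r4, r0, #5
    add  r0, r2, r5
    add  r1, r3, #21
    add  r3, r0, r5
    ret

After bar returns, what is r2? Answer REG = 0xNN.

REG = 0x18

prologue: push r1 → mem[0xb3]=0xb1, sp=0xb3
prologue: push r3 → mem[0xb2]=0x29, sp=0xb2
body[0] sub  r0, r6, #9 → r0=0x19
body[1] sub  r2, r5, r0 → r2=0x20
body[2] sub  r2, r4, #27 → r2=0x18
body[3] sub  r4, r0, #5 → r4=0x14
body[4] add  r0, r2, r5 → r0=0x51
body[5] add  r1, r3, #21 → r1=0x3e
body[6] add  r3, r0, r5 → r3=0x8a
epilogue: pop r3=0x29, sp=0xb3
epilogue: pop r1=0xb1, sp=0xb4
r2 is caller-saved → body value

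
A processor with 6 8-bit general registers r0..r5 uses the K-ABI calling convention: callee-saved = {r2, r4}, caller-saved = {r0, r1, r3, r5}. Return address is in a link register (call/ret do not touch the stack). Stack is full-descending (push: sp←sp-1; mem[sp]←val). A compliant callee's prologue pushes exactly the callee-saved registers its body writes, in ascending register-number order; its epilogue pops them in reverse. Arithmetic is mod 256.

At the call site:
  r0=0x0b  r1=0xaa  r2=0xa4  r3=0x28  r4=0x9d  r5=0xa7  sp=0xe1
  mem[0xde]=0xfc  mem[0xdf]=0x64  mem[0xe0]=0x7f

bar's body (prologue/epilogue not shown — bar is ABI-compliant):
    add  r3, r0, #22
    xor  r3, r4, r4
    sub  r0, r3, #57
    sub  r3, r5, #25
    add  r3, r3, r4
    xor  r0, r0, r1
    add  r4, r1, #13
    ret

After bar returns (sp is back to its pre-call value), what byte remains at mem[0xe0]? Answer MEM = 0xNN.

prologue: push r4 → mem[0xe0]=0x9d, sp=0xe0
body[0] add  r3, r0, #22 → r3=0x21
body[1] xor  r3, r4, r4 → r3=0x00
body[2] sub  r0, r3, #57 → r0=0xc7
body[3] sub  r3, r5, #25 → r3=0x8e
body[4] add  r3, r3, r4 → r3=0x2b
body[5] xor  r0, r0, r1 → r0=0x6d
body[6] add  r4, r1, #13 → r4=0xb7
epilogue: pop r4=0x9d, sp=0xe1
prologue pushed ['r4'] at ['0xe0']

MEM = 0x9d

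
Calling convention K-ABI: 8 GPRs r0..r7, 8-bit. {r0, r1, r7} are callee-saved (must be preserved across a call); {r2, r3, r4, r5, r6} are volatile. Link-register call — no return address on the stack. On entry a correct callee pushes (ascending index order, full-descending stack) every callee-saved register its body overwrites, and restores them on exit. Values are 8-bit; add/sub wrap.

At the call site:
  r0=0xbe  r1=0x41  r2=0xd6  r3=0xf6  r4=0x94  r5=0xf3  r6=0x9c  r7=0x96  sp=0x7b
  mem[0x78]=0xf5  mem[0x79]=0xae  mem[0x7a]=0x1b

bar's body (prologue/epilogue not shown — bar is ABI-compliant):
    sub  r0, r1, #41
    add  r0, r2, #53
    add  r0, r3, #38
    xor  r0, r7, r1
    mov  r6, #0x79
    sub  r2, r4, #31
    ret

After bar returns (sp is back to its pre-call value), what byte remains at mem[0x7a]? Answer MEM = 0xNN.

prologue: push r0 → mem[0x7a]=0xbe, sp=0x7a
body[0] sub  r0, r1, #41 → r0=0x18
body[1] add  r0, r2, #53 → r0=0x0b
body[2] add  r0, r3, #38 → r0=0x1c
body[3] xor  r0, r7, r1 → r0=0xd7
body[4] mov  r6, #0x79 → r6=0x79
body[5] sub  r2, r4, #31 → r2=0x75
epilogue: pop r0=0xbe, sp=0x7b
prologue pushed ['r0'] at ['0x7a']

MEM = 0xbe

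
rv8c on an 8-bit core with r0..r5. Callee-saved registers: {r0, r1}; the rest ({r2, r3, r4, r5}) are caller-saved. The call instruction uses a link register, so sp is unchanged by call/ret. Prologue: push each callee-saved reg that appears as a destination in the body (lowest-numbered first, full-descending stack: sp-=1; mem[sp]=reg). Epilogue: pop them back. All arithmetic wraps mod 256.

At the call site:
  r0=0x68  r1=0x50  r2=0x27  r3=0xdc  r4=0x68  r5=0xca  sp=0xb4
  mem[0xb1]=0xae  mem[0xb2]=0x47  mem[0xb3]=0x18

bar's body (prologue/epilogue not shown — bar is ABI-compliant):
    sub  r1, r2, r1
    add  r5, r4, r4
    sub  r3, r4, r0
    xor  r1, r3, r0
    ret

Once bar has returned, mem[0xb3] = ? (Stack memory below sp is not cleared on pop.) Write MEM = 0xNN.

prologue: push r1 -> mem[0xb3]=0x50, sp=0xb3
body[0] sub  r1, r2, r1 -> r1=0xd7
body[1] add  r5, r4, r4 -> r5=0xd0
body[2] sub  r3, r4, r0 -> r3=0x00
body[3] xor  r1, r3, r0 -> r1=0x68
epilogue: pop r1=0x50, sp=0xb4
prologue pushed ['r1'] at ['0xb3']

MEM = 0x50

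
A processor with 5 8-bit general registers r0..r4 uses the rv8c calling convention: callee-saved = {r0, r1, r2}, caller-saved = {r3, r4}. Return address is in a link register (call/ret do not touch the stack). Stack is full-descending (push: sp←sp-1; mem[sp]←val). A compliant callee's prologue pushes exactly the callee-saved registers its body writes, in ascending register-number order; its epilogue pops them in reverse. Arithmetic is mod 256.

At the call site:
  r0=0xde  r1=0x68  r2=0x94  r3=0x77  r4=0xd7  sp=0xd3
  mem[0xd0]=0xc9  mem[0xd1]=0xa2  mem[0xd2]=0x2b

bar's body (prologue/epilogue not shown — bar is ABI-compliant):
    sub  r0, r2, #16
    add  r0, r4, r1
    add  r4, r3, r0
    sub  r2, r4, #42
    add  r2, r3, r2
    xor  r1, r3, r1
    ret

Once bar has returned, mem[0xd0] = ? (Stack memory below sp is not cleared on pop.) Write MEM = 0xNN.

prologue: push r0 → mem[0xd2]=0xde, sp=0xd2
prologue: push r1 → mem[0xd1]=0x68, sp=0xd1
prologue: push r2 → mem[0xd0]=0x94, sp=0xd0
body[0] sub  r0, r2, #16 → r0=0x84
body[1] add  r0, r4, r1 → r0=0x3f
body[2] add  r4, r3, r0 → r4=0xb6
body[3] sub  r2, r4, #42 → r2=0x8c
body[4] add  r2, r3, r2 → r2=0x03
body[5] xor  r1, r3, r1 → r1=0x1f
epilogue: pop r2=0x94, sp=0xd1
epilogue: pop r1=0x68, sp=0xd2
epilogue: pop r0=0xde, sp=0xd3
prologue pushed ['r0', 'r1', 'r2'] at ['0xd2', '0xd1', '0xd0']

MEM = 0x94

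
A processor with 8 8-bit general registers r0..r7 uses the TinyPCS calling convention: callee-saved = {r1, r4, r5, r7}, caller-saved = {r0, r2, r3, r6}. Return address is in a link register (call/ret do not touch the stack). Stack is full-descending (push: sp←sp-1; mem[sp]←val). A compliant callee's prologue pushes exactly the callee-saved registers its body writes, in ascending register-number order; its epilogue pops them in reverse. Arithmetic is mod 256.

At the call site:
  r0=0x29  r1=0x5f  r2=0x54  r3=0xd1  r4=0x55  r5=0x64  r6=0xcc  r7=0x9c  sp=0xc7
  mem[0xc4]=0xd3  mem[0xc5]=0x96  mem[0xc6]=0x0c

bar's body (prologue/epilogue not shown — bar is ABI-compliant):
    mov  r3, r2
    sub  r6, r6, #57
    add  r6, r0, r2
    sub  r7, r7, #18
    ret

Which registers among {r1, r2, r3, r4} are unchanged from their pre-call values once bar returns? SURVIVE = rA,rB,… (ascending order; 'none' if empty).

prologue: push r7 -> mem[0xc6]=0x9c, sp=0xc6
body[0] mov  r3, r2 -> r3=0x54
body[1] sub  r6, r6, #57 -> r6=0x93
body[2] add  r6, r0, r2 -> r6=0x7d
body[3] sub  r7, r7, #18 -> r7=0x8a
epilogue: pop r7=0x9c, sp=0xc7
r1: callee-saved, written=False
r2: caller-saved, written=False
r3: caller-saved, written=True
r4: callee-saved, written=False

SURVIVE = r1,r2,r4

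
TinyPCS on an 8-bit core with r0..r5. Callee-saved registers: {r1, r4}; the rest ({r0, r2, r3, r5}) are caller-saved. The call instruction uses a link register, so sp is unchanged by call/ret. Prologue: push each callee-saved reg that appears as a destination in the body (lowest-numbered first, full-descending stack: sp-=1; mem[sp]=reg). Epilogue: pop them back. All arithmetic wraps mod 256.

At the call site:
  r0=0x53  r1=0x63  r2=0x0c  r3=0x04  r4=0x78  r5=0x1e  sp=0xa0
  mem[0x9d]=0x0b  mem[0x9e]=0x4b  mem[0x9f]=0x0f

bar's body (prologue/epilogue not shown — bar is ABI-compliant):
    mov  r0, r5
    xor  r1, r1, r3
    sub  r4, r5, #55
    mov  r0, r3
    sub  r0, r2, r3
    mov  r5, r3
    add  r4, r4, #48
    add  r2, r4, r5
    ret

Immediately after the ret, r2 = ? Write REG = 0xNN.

REG = 0x1b

prologue: push r1 → mem[0x9f]=0x63, sp=0x9f
prologue: push r4 → mem[0x9e]=0x78, sp=0x9e
body[0] mov  r0, r5 → r0=0x1e
body[1] xor  r1, r1, r3 → r1=0x67
body[2] sub  r4, r5, #55 → r4=0xe7
body[3] mov  r0, r3 → r0=0x04
body[4] sub  r0, r2, r3 → r0=0x08
body[5] mov  r5, r3 → r5=0x04
body[6] add  r4, r4, #48 → r4=0x17
body[7] add  r2, r4, r5 → r2=0x1b
epilogue: pop r4=0x78, sp=0x9f
epilogue: pop r1=0x63, sp=0xa0
r2 is caller-saved → body value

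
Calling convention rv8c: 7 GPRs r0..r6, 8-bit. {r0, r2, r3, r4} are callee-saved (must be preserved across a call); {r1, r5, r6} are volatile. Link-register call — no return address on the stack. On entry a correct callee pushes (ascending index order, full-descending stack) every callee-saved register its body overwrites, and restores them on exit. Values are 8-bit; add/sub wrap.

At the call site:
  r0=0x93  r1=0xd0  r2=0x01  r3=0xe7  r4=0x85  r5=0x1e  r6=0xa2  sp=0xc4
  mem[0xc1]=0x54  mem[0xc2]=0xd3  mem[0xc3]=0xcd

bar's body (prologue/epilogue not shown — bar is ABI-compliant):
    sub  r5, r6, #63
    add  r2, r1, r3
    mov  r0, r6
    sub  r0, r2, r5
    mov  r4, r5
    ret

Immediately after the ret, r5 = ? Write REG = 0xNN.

REG = 0x63

prologue: push r0 -> mem[0xc3]=0x93, sp=0xc3
prologue: push r2 -> mem[0xc2]=0x01, sp=0xc2
prologue: push r4 -> mem[0xc1]=0x85, sp=0xc1
body[0] sub  r5, r6, #63 -> r5=0x63
body[1] add  r2, r1, r3 -> r2=0xb7
body[2] mov  r0, r6 -> r0=0xa2
body[3] sub  r0, r2, r5 -> r0=0x54
body[4] mov  r4, r5 -> r4=0x63
epilogue: pop r4=0x85, sp=0xc2
epilogue: pop r2=0x01, sp=0xc3
epilogue: pop r0=0x93, sp=0xc4
r5 is caller-saved -> body value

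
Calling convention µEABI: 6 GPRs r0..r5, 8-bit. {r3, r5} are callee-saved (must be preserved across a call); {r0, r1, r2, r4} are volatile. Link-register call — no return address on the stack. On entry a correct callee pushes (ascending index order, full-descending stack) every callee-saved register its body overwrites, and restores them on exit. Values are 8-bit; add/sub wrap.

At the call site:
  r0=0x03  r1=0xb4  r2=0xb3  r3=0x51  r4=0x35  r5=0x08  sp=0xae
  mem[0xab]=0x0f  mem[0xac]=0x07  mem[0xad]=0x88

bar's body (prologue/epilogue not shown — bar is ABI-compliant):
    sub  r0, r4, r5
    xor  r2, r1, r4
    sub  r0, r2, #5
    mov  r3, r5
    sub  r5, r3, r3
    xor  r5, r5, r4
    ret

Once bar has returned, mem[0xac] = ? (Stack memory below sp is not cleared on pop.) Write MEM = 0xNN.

MEM = 0x08

prologue: push r3 -> mem[0xad]=0x51, sp=0xad
prologue: push r5 -> mem[0xac]=0x08, sp=0xac
body[0] sub  r0, r4, r5 -> r0=0x2d
body[1] xor  r2, r1, r4 -> r2=0x81
body[2] sub  r0, r2, #5 -> r0=0x7c
body[3] mov  r3, r5 -> r3=0x08
body[4] sub  r5, r3, r3 -> r5=0x00
body[5] xor  r5, r5, r4 -> r5=0x35
epilogue: pop r5=0x08, sp=0xad
epilogue: pop r3=0x51, sp=0xae
prologue pushed ['r3', 'r5'] at ['0xad', '0xac']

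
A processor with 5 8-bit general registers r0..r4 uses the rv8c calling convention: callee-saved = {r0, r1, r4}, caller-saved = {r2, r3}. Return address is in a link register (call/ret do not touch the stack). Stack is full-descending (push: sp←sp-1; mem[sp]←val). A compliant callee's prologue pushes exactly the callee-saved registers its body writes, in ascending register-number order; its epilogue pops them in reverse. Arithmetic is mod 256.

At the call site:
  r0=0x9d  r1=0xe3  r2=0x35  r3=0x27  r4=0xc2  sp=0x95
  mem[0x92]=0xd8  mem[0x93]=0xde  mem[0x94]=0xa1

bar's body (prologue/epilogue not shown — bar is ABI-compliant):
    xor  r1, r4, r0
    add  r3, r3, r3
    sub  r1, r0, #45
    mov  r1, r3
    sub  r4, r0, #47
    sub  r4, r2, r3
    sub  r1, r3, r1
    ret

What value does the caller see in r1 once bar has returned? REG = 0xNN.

REG = 0xe3

prologue: push r1 → mem[0x94]=0xe3, sp=0x94
prologue: push r4 → mem[0x93]=0xc2, sp=0x93
body[0] xor  r1, r4, r0 → r1=0x5f
body[1] add  r3, r3, r3 → r3=0x4e
body[2] sub  r1, r0, #45 → r1=0x70
body[3] mov  r1, r3 → r1=0x4e
body[4] sub  r4, r0, #47 → r4=0x6e
body[5] sub  r4, r2, r3 → r4=0xe7
body[6] sub  r1, r3, r1 → r1=0x00
epilogue: pop r4=0xc2, sp=0x94
epilogue: pop r1=0xe3, sp=0x95
r1 is callee-saved → restored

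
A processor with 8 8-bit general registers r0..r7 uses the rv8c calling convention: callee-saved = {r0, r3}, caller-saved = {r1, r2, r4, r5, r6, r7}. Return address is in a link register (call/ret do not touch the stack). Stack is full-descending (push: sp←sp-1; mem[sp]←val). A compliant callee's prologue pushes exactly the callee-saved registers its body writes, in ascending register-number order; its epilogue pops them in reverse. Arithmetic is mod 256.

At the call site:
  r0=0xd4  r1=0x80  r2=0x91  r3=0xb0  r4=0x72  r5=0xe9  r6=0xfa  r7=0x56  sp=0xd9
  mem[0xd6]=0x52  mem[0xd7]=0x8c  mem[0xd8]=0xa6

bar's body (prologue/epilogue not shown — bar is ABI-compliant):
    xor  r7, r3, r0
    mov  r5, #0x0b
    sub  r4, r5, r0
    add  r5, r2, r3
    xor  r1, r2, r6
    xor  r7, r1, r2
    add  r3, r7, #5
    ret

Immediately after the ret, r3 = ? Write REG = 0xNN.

prologue: push r3 -> mem[0xd8]=0xb0, sp=0xd8
body[0] xor  r7, r3, r0 -> r7=0x64
body[1] mov  r5, #0x0b -> r5=0x0b
body[2] sub  r4, r5, r0 -> r4=0x37
body[3] add  r5, r2, r3 -> r5=0x41
body[4] xor  r1, r2, r6 -> r1=0x6b
body[5] xor  r7, r1, r2 -> r7=0xfa
body[6] add  r3, r7, #5 -> r3=0xff
epilogue: pop r3=0xb0, sp=0xd9
r3 is callee-saved -> restored

REG = 0xb0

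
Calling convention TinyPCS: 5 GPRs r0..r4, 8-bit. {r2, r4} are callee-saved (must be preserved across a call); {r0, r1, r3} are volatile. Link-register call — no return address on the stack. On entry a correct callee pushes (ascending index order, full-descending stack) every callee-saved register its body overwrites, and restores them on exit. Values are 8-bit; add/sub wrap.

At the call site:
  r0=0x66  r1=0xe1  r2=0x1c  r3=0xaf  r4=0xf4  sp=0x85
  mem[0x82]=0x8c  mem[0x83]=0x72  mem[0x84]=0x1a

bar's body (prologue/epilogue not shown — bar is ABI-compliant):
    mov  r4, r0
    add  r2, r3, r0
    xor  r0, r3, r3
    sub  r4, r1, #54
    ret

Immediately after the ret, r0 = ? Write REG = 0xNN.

prologue: push r2 → mem[0x84]=0x1c, sp=0x84
prologue: push r4 → mem[0x83]=0xf4, sp=0x83
body[0] mov  r4, r0 → r4=0x66
body[1] add  r2, r3, r0 → r2=0x15
body[2] xor  r0, r3, r3 → r0=0x00
body[3] sub  r4, r1, #54 → r4=0xab
epilogue: pop r4=0xf4, sp=0x84
epilogue: pop r2=0x1c, sp=0x85
r0 is caller-saved → body value

REG = 0x00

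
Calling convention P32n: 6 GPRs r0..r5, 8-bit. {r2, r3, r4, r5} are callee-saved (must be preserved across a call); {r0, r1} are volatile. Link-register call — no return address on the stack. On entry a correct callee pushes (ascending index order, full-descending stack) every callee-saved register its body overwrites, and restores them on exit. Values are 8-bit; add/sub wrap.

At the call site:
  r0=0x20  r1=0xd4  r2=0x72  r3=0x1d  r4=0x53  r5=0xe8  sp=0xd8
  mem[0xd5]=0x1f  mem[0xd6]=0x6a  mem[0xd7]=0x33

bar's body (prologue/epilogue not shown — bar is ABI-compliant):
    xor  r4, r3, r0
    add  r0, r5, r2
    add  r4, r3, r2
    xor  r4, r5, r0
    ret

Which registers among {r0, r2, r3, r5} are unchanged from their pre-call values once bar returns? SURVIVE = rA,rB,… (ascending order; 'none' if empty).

prologue: push r4 -> mem[0xd7]=0x53, sp=0xd7
body[0] xor  r4, r3, r0 -> r4=0x3d
body[1] add  r0, r5, r2 -> r0=0x5a
body[2] add  r4, r3, r2 -> r4=0x8f
body[3] xor  r4, r5, r0 -> r4=0xb2
epilogue: pop r4=0x53, sp=0xd8
r0: caller-saved, written=True
r2: callee-saved, written=False
r3: callee-saved, written=False
r5: callee-saved, written=False

SURVIVE = r2,r3,r5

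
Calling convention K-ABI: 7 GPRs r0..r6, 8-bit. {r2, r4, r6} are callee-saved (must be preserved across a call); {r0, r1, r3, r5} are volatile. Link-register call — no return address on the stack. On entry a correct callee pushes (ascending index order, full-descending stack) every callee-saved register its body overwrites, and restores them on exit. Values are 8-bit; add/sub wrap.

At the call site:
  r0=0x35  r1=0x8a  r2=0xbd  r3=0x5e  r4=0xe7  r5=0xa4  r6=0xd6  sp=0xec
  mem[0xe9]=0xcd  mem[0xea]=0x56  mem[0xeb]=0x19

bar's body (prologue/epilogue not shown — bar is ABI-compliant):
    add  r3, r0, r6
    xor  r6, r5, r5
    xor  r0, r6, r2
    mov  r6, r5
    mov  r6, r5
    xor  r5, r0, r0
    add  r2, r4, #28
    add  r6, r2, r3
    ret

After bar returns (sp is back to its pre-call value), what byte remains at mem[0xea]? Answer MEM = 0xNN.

prologue: push r2 → mem[0xeb]=0xbd, sp=0xeb
prologue: push r6 → mem[0xea]=0xd6, sp=0xea
body[0] add  r3, r0, r6 → r3=0x0b
body[1] xor  r6, r5, r5 → r6=0x00
body[2] xor  r0, r6, r2 → r0=0xbd
body[3] mov  r6, r5 → r6=0xa4
body[4] mov  r6, r5 → r6=0xa4
body[5] xor  r5, r0, r0 → r5=0x00
body[6] add  r2, r4, #28 → r2=0x03
body[7] add  r6, r2, r3 → r6=0x0e
epilogue: pop r6=0xd6, sp=0xeb
epilogue: pop r2=0xbd, sp=0xec
prologue pushed ['r2', 'r6'] at ['0xeb', '0xea']

MEM = 0xd6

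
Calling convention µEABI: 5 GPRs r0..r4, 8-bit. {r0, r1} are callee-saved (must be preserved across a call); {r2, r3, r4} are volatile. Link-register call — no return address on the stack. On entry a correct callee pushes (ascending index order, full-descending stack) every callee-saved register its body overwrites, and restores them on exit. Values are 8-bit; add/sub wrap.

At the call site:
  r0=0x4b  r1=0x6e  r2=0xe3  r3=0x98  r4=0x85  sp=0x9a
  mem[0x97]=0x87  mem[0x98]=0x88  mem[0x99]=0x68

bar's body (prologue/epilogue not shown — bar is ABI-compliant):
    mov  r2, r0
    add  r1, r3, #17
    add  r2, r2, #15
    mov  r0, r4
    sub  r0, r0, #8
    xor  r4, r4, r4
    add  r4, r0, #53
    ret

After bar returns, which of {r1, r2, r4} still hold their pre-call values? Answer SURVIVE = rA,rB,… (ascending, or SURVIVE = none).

SURVIVE = r1

prologue: push r0 → mem[0x99]=0x4b, sp=0x99
prologue: push r1 → mem[0x98]=0x6e, sp=0x98
body[0] mov  r2, r0 → r2=0x4b
body[1] add  r1, r3, #17 → r1=0xa9
body[2] add  r2, r2, #15 → r2=0x5a
body[3] mov  r0, r4 → r0=0x85
body[4] sub  r0, r0, #8 → r0=0x7d
body[5] xor  r4, r4, r4 → r4=0x00
body[6] add  r4, r0, #53 → r4=0xb2
epilogue: pop r1=0x6e, sp=0x99
epilogue: pop r0=0x4b, sp=0x9a
r1: callee-saved, written=True
r2: caller-saved, written=True
r4: caller-saved, written=True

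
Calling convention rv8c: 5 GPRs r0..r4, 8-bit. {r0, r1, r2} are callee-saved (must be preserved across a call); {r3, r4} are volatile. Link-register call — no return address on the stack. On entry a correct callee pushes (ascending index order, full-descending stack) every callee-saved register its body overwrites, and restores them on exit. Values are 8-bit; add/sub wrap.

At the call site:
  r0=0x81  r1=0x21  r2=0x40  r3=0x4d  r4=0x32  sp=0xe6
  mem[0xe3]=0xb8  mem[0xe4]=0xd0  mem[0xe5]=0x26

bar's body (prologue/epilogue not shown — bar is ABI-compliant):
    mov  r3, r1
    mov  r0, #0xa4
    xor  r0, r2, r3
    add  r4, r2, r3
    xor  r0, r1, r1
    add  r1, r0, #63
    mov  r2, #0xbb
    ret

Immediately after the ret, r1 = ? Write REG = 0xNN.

prologue: push r0 -> mem[0xe5]=0x81, sp=0xe5
prologue: push r1 -> mem[0xe4]=0x21, sp=0xe4
prologue: push r2 -> mem[0xe3]=0x40, sp=0xe3
body[0] mov  r3, r1 -> r3=0x21
body[1] mov  r0, #0xa4 -> r0=0xa4
body[2] xor  r0, r2, r3 -> r0=0x61
body[3] add  r4, r2, r3 -> r4=0x61
body[4] xor  r0, r1, r1 -> r0=0x00
body[5] add  r1, r0, #63 -> r1=0x3f
body[6] mov  r2, #0xbb -> r2=0xbb
epilogue: pop r2=0x40, sp=0xe4
epilogue: pop r1=0x21, sp=0xe5
epilogue: pop r0=0x81, sp=0xe6
r1 is callee-saved -> restored

REG = 0x21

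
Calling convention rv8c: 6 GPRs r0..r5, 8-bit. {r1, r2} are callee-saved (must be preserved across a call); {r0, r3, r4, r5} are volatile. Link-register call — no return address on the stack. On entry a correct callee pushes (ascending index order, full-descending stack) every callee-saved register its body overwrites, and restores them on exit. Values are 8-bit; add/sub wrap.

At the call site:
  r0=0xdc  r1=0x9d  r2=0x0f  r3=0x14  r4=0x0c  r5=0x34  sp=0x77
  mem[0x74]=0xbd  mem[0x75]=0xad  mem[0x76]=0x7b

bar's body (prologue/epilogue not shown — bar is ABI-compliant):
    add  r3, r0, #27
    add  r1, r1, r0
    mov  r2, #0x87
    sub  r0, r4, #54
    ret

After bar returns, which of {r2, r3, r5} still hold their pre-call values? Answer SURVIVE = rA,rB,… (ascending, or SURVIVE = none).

SURVIVE = r2,r5

prologue: push r1 → mem[0x76]=0x9d, sp=0x76
prologue: push r2 → mem[0x75]=0x0f, sp=0x75
body[0] add  r3, r0, #27 → r3=0xf7
body[1] add  r1, r1, r0 → r1=0x79
body[2] mov  r2, #0x87 → r2=0x87
body[3] sub  r0, r4, #54 → r0=0xd6
epilogue: pop r2=0x0f, sp=0x76
epilogue: pop r1=0x9d, sp=0x77
r2: callee-saved, written=True
r3: caller-saved, written=True
r5: caller-saved, written=False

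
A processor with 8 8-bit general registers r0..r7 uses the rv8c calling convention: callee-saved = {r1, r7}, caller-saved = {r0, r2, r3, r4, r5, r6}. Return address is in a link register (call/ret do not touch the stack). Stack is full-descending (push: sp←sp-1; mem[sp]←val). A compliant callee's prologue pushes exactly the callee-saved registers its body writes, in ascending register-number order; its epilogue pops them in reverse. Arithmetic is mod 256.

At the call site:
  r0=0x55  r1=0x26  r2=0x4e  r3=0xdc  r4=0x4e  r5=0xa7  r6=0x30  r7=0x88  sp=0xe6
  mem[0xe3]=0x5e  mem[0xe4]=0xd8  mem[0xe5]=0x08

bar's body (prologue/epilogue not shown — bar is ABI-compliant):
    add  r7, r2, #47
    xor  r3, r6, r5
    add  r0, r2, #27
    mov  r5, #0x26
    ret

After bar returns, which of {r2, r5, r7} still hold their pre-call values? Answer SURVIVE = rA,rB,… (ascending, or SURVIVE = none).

prologue: push r7 -> mem[0xe5]=0x88, sp=0xe5
body[0] add  r7, r2, #47 -> r7=0x7d
body[1] xor  r3, r6, r5 -> r3=0x97
body[2] add  r0, r2, #27 -> r0=0x69
body[3] mov  r5, #0x26 -> r5=0x26
epilogue: pop r7=0x88, sp=0xe6
r2: caller-saved, written=False
r5: caller-saved, written=True
r7: callee-saved, written=True

SURVIVE = r2,r7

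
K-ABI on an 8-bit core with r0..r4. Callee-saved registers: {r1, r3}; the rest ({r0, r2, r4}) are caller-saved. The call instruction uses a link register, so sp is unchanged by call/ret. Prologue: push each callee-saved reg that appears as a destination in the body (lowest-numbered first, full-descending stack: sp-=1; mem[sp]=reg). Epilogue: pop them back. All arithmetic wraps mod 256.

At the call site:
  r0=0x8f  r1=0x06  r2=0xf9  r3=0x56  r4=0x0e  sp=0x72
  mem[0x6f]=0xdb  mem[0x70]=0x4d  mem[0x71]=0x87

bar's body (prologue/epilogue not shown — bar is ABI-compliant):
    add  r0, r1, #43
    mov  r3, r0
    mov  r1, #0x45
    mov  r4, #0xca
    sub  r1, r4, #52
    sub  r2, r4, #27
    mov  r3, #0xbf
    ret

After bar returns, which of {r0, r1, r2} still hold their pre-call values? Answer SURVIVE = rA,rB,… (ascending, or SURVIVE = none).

prologue: push r1 → mem[0x71]=0x06, sp=0x71
prologue: push r3 → mem[0x70]=0x56, sp=0x70
body[0] add  r0, r1, #43 → r0=0x31
body[1] mov  r3, r0 → r3=0x31
body[2] mov  r1, #0x45 → r1=0x45
body[3] mov  r4, #0xca → r4=0xca
body[4] sub  r1, r4, #52 → r1=0x96
body[5] sub  r2, r4, #27 → r2=0xaf
body[6] mov  r3, #0xbf → r3=0xbf
epilogue: pop r3=0x56, sp=0x71
epilogue: pop r1=0x06, sp=0x72
r0: caller-saved, written=True
r1: callee-saved, written=True
r2: caller-saved, written=True

SURVIVE = r1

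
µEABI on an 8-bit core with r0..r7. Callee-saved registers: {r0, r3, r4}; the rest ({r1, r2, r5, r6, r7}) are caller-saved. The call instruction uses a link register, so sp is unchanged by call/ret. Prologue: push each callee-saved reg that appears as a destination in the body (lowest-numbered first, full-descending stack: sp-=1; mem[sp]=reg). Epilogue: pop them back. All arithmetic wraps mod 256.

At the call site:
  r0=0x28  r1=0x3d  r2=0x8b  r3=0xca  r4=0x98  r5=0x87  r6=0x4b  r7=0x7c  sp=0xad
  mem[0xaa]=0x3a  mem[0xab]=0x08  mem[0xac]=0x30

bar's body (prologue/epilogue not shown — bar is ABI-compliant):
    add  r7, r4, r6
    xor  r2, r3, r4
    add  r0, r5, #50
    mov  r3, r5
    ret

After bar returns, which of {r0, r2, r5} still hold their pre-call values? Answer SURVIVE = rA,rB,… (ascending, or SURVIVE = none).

prologue: push r0 → mem[0xac]=0x28, sp=0xac
prologue: push r3 → mem[0xab]=0xca, sp=0xab
body[0] add  r7, r4, r6 → r7=0xe3
body[1] xor  r2, r3, r4 → r2=0x52
body[2] add  r0, r5, #50 → r0=0xb9
body[3] mov  r3, r5 → r3=0x87
epilogue: pop r3=0xca, sp=0xac
epilogue: pop r0=0x28, sp=0xad
r0: callee-saved, written=True
r2: caller-saved, written=True
r5: caller-saved, written=False

SURVIVE = r0,r5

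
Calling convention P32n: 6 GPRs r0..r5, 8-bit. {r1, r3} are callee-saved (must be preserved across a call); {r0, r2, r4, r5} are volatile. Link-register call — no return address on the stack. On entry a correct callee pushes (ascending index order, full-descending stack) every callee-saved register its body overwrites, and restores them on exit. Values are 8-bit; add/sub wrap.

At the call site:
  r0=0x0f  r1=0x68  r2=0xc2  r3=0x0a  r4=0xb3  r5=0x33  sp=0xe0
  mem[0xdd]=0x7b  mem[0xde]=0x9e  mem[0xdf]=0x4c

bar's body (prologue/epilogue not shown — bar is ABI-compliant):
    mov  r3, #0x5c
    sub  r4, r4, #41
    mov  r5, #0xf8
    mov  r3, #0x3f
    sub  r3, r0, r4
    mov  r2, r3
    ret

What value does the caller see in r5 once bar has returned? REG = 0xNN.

REG = 0xf8

prologue: push r3 → mem[0xdf]=0x0a, sp=0xdf
body[0] mov  r3, #0x5c → r3=0x5c
body[1] sub  r4, r4, #41 → r4=0x8a
body[2] mov  r5, #0xf8 → r5=0xf8
body[3] mov  r3, #0x3f → r3=0x3f
body[4] sub  r3, r0, r4 → r3=0x85
body[5] mov  r2, r3 → r2=0x85
epilogue: pop r3=0x0a, sp=0xe0
r5 is caller-saved → body value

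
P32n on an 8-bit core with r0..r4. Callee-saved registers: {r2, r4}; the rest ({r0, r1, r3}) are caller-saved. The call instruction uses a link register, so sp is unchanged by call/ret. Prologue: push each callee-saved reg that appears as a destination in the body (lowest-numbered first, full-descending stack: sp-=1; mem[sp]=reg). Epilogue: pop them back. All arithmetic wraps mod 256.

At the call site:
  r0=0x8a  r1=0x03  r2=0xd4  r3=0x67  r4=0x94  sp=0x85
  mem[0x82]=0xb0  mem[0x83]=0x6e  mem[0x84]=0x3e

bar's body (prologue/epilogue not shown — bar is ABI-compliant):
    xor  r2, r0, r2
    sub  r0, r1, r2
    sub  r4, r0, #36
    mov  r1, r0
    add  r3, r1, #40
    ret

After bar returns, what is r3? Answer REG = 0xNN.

prologue: push r2 -> mem[0x84]=0xd4, sp=0x84
prologue: push r4 -> mem[0x83]=0x94, sp=0x83
body[0] xor  r2, r0, r2 -> r2=0x5e
body[1] sub  r0, r1, r2 -> r0=0xa5
body[2] sub  r4, r0, #36 -> r4=0x81
body[3] mov  r1, r0 -> r1=0xa5
body[4] add  r3, r1, #40 -> r3=0xcd
epilogue: pop r4=0x94, sp=0x84
epilogue: pop r2=0xd4, sp=0x85
r3 is caller-saved -> body value

REG = 0xcd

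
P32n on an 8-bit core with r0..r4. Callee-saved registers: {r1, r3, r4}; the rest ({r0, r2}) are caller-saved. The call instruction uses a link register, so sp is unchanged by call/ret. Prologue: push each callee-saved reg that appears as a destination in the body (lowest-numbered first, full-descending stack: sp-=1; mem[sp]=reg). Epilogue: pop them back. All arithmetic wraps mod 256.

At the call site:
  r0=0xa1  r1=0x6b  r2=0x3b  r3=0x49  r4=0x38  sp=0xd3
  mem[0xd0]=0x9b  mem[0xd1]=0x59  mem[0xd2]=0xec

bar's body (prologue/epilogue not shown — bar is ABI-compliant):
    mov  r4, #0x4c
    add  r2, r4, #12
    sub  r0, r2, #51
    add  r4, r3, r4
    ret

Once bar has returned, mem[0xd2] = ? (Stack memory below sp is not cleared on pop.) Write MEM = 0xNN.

MEM = 0x38

prologue: push r4 -> mem[0xd2]=0x38, sp=0xd2
body[0] mov  r4, #0x4c -> r4=0x4c
body[1] add  r2, r4, #12 -> r2=0x58
body[2] sub  r0, r2, #51 -> r0=0x25
body[3] add  r4, r3, r4 -> r4=0x95
epilogue: pop r4=0x38, sp=0xd3
prologue pushed ['r4'] at ['0xd2']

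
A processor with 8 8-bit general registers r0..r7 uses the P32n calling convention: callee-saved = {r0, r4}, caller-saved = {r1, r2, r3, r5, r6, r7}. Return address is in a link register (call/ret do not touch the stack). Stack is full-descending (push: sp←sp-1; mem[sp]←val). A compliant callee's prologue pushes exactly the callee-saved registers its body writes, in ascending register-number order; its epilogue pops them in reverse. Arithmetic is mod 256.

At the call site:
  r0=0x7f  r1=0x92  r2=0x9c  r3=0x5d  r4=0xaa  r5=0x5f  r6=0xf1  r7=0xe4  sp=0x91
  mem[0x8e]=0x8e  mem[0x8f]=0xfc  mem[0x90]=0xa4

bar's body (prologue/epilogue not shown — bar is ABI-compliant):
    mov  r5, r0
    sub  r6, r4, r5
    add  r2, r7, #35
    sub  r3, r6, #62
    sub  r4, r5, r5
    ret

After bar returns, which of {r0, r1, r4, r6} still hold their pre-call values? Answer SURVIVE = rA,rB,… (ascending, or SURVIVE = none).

SURVIVE = r0,r1,r4

prologue: push r4 -> mem[0x90]=0xaa, sp=0x90
body[0] mov  r5, r0 -> r5=0x7f
body[1] sub  r6, r4, r5 -> r6=0x2b
body[2] add  r2, r7, #35 -> r2=0x07
body[3] sub  r3, r6, #62 -> r3=0xed
body[4] sub  r4, r5, r5 -> r4=0x00
epilogue: pop r4=0xaa, sp=0x91
r0: callee-saved, written=False
r1: caller-saved, written=False
r4: callee-saved, written=True
r6: caller-saved, written=True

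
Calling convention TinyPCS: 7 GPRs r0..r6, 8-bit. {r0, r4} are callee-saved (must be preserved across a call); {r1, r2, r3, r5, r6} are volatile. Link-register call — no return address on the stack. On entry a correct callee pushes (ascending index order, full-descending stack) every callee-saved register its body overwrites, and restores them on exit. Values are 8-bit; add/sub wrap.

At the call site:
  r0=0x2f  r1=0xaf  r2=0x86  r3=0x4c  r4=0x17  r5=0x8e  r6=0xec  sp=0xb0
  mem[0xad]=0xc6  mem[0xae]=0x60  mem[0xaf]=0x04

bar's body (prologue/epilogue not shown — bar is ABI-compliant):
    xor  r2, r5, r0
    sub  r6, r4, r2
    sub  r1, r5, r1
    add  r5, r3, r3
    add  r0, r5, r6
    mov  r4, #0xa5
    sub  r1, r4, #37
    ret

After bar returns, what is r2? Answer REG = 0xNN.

prologue: push r0 -> mem[0xaf]=0x2f, sp=0xaf
prologue: push r4 -> mem[0xae]=0x17, sp=0xae
body[0] xor  r2, r5, r0 -> r2=0xa1
body[1] sub  r6, r4, r2 -> r6=0x76
body[2] sub  r1, r5, r1 -> r1=0xdf
body[3] add  r5, r3, r3 -> r5=0x98
body[4] add  r0, r5, r6 -> r0=0x0e
body[5] mov  r4, #0xa5 -> r4=0xa5
body[6] sub  r1, r4, #37 -> r1=0x80
epilogue: pop r4=0x17, sp=0xaf
epilogue: pop r0=0x2f, sp=0xb0
r2 is caller-saved -> body value

REG = 0xa1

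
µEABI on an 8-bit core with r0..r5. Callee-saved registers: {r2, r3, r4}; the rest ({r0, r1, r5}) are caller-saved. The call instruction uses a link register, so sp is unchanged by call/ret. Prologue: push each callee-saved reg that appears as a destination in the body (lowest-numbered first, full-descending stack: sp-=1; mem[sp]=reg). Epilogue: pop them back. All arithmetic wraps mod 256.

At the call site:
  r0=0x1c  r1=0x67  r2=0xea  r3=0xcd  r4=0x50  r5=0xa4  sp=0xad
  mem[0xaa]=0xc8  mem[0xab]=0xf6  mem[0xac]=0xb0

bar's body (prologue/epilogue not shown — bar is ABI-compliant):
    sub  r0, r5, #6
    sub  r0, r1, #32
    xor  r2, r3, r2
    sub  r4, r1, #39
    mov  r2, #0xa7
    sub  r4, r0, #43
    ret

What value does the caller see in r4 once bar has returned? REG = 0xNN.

prologue: push r2 -> mem[0xac]=0xea, sp=0xac
prologue: push r4 -> mem[0xab]=0x50, sp=0xab
body[0] sub  r0, r5, #6 -> r0=0x9e
body[1] sub  r0, r1, #32 -> r0=0x47
body[2] xor  r2, r3, r2 -> r2=0x27
body[3] sub  r4, r1, #39 -> r4=0x40
body[4] mov  r2, #0xa7 -> r2=0xa7
body[5] sub  r4, r0, #43 -> r4=0x1c
epilogue: pop r4=0x50, sp=0xac
epilogue: pop r2=0xea, sp=0xad
r4 is callee-saved -> restored

REG = 0x50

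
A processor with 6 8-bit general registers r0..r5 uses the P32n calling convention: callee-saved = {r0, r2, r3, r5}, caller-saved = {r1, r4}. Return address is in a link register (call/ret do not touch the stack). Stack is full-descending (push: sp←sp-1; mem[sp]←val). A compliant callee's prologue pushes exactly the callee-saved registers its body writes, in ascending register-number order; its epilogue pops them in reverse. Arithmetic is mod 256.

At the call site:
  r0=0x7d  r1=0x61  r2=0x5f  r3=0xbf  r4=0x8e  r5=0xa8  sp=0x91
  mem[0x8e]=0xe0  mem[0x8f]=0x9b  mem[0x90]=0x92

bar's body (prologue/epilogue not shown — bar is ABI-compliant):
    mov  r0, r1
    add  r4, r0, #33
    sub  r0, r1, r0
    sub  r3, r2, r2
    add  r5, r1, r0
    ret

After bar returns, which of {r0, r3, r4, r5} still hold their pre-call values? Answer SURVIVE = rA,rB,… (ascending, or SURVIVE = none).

SURVIVE = r0,r3,r5

prologue: push r0 -> mem[0x90]=0x7d, sp=0x90
prologue: push r3 -> mem[0x8f]=0xbf, sp=0x8f
prologue: push r5 -> mem[0x8e]=0xa8, sp=0x8e
body[0] mov  r0, r1 -> r0=0x61
body[1] add  r4, r0, #33 -> r4=0x82
body[2] sub  r0, r1, r0 -> r0=0x00
body[3] sub  r3, r2, r2 -> r3=0x00
body[4] add  r5, r1, r0 -> r5=0x61
epilogue: pop r5=0xa8, sp=0x8f
epilogue: pop r3=0xbf, sp=0x90
epilogue: pop r0=0x7d, sp=0x91
r0: callee-saved, written=True
r3: callee-saved, written=True
r4: caller-saved, written=True
r5: callee-saved, written=True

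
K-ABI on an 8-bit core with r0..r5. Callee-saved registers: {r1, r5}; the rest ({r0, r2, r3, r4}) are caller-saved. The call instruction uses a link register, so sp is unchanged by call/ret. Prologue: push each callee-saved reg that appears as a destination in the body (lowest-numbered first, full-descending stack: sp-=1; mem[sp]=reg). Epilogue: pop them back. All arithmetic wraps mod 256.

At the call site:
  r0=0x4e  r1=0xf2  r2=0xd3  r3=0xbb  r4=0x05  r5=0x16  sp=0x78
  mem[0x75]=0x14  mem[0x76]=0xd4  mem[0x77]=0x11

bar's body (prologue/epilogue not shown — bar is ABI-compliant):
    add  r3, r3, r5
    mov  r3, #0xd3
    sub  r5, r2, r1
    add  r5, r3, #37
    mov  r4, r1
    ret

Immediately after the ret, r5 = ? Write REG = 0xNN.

REG = 0x16

prologue: push r5 → mem[0x77]=0x16, sp=0x77
body[0] add  r3, r3, r5 → r3=0xd1
body[1] mov  r3, #0xd3 → r3=0xd3
body[2] sub  r5, r2, r1 → r5=0xe1
body[3] add  r5, r3, #37 → r5=0xf8
body[4] mov  r4, r1 → r4=0xf2
epilogue: pop r5=0x16, sp=0x78
r5 is callee-saved → restored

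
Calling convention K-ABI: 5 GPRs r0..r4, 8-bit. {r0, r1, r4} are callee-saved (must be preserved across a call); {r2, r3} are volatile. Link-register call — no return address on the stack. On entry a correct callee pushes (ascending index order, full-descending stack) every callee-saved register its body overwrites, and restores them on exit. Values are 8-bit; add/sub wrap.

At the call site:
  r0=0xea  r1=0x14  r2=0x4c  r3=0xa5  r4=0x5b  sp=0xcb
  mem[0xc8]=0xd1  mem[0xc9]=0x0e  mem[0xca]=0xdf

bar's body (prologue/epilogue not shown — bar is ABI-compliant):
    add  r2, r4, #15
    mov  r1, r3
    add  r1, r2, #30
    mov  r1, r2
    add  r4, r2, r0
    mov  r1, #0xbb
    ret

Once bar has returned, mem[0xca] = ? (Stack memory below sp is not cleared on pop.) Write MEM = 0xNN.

prologue: push r1 -> mem[0xca]=0x14, sp=0xca
prologue: push r4 -> mem[0xc9]=0x5b, sp=0xc9
body[0] add  r2, r4, #15 -> r2=0x6a
body[1] mov  r1, r3 -> r1=0xa5
body[2] add  r1, r2, #30 -> r1=0x88
body[3] mov  r1, r2 -> r1=0x6a
body[4] add  r4, r2, r0 -> r4=0x54
body[5] mov  r1, #0xbb -> r1=0xbb
epilogue: pop r4=0x5b, sp=0xca
epilogue: pop r1=0x14, sp=0xcb
prologue pushed ['r1', 'r4'] at ['0xca', '0xc9']

MEM = 0x14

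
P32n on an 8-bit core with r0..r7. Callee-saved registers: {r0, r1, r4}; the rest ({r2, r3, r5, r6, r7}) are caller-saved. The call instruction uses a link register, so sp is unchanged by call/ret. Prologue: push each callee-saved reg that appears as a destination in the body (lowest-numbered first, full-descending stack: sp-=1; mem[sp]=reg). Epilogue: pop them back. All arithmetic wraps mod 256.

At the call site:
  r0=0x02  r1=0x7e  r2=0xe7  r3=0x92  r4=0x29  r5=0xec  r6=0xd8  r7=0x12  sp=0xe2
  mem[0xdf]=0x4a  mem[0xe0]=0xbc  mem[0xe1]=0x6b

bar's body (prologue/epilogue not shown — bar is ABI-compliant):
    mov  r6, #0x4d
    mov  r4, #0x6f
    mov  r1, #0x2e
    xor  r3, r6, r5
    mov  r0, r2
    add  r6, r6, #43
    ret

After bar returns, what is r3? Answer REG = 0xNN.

REG = 0xa1

prologue: push r0 -> mem[0xe1]=0x02, sp=0xe1
prologue: push r1 -> mem[0xe0]=0x7e, sp=0xe0
prologue: push r4 -> mem[0xdf]=0x29, sp=0xdf
body[0] mov  r6, #0x4d -> r6=0x4d
body[1] mov  r4, #0x6f -> r4=0x6f
body[2] mov  r1, #0x2e -> r1=0x2e
body[3] xor  r3, r6, r5 -> r3=0xa1
body[4] mov  r0, r2 -> r0=0xe7
body[5] add  r6, r6, #43 -> r6=0x78
epilogue: pop r4=0x29, sp=0xe0
epilogue: pop r1=0x7e, sp=0xe1
epilogue: pop r0=0x02, sp=0xe2
r3 is caller-saved -> body value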